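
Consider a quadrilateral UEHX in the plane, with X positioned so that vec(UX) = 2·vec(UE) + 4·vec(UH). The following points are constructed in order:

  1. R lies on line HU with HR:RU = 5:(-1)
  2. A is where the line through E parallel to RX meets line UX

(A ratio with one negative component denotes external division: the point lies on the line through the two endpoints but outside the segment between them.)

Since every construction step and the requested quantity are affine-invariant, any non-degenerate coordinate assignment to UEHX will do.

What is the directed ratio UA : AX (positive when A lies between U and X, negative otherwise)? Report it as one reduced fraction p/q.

Set U = (0, 0), E = (1, 0), H = (0, 1), X = (2, 4); any affine frame gives the same invariant.
1. R lies on line HU with HR:RU = 5:(-1) ⇒ R = (0, -1/4)
2. A is where the line through E parallel to RX meets line UX ⇒ A = (17, 34)
A = U + t·(X−U) with t = 17/2, so UA:AX = t:(1−t) = 17/2:-15/2

UA:AX = -17/15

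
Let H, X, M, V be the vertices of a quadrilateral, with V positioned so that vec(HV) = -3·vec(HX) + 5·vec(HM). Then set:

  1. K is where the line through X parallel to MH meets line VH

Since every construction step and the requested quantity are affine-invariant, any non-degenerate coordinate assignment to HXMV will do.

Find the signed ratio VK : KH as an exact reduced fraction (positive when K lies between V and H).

Assign H = (0, 0), X = (1, 0), M = (0, 1), V = (-3, 5) — the answer is frame-independent, so this choice is without loss of generality.
1. K is where the line through X parallel to MH meets line VH ⇒ K = (1, -5/3)
K = V + t·(H−V) with t = 4/3, so VK:KH = t:(1−t) = 4/3:-1/3

VK:KH = -4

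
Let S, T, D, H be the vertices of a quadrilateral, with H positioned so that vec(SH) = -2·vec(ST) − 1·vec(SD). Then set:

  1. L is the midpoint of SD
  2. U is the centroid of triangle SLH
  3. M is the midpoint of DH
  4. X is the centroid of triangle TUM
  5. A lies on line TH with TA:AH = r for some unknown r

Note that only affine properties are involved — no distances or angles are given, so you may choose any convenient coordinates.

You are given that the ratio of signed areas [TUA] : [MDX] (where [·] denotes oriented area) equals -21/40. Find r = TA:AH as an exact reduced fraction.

r = 3/5

Choose coordinates S = (0, 0), T = (1, 0), D = (0, 1), H = (-2, -1).
1. L is the midpoint of SD ⇒ L = (0, 1/2)
2. U is the centroid of triangle SLH ⇒ U = (-2/3, -1/6)
3. M is the midpoint of DH ⇒ M = (-1, 0)
4. X is the centroid of triangle TUM ⇒ X = (-2/9, -1/18)
5. With TA:AH = r, write λ = r/(r+1) so A = T + λ·(H−T); A is affine-linear in λ
Every point depending on A is an affine combination of A and λ-independent points, so each such coordinate is linear in λ; the λ² term in each signed area is a multiple of (H−T)×(H−T) = 0, so 2·[TUA] and 2·[MDX] are each linear in λ. Evaluating at λ=0 and λ=1:
  2·[TUA] = 7/6·λ,   2·[MDX] = -5/6
So [TUA]:[MDX] = (7/6·λ) / (-5/6). Setting this equal to -21/40:
  7/6·λ = -21/40·(-5/6)  ⇒  λ = 3/8
Then r = λ/(1−λ) = (3/8)/(5/8) = 3/5. Check: with r = 3/5, A = (-1/8, -3/8) and [TUA]:[MDX] = -21/40 as required.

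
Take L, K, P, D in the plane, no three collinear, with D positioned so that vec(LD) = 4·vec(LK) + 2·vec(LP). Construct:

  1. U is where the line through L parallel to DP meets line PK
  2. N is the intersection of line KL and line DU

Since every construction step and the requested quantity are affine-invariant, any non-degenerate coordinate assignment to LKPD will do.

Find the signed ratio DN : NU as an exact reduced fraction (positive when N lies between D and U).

Set L = (0, 0), K = (1, 0), P = (0, 1), D = (4, 2); any affine frame gives the same invariant.
1. U is where the line through L parallel to DP meets line PK ⇒ U = (4/5, 1/5)
2. N is the intersection of line KL and line DU ⇒ N = (4/9, 0)
N = D + t·(U−D) with t = 10/9, so DN:NU = t:(1−t) = 10/9:-1/9

DN:NU = -10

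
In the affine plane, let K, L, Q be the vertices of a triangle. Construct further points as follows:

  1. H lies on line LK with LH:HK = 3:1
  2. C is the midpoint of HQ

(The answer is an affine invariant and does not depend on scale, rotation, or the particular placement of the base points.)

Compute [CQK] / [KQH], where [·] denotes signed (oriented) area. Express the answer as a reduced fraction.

[CQK]:[KQH] = -1/2

Work in coordinates with K = (0, 0), L = (1, 0), Q = (0, 1).
1. H lies on line LK with LH:HK = 3:1 ⇒ H = (1/4, 0)
2. C is the midpoint of HQ ⇒ C = (1/8, 1/2)
2·[CQK] = 1/8, 2·[KQH] = -1/4
[CQK]:[KQH] = 1/8:-1/4 = -1/2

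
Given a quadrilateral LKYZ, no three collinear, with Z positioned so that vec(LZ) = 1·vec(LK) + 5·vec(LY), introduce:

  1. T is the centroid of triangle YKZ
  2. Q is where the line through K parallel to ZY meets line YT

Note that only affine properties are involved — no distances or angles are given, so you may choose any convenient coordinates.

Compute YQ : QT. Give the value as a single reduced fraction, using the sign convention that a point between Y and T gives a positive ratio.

Set L = (0, 0), K = (1, 0), Y = (0, 1), Z = (1, 5); any affine frame gives the same invariant.
1. T is the centroid of triangle YKZ ⇒ T = (2/3, 2)
2. Q is where the line through K parallel to ZY meets line YT ⇒ Q = (2, 4)
Q = Y + t·(T−Y) with t = 3, so YQ:QT = t:(1−t) = 3:-2

YQ:QT = -3/2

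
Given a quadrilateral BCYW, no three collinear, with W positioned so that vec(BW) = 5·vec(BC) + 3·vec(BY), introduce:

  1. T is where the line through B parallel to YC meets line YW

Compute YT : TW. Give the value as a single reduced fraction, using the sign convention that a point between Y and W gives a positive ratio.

YT:TW = -1/8

Assign B = (0, 0), C = (1, 0), Y = (0, 1), W = (5, 3) — the answer is frame-independent, so this choice is without loss of generality.
1. T is where the line through B parallel to YC meets line YW ⇒ T = (-5/7, 5/7)
T = Y + t·(W−Y) with t = -1/7, so YT:TW = t:(1−t) = -1/7:8/7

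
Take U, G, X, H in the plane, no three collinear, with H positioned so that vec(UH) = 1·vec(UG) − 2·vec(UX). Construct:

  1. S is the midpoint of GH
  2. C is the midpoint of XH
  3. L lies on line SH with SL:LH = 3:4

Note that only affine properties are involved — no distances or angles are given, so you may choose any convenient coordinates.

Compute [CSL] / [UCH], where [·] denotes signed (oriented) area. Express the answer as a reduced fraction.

[CSL]:[UCH] = 3/7

Work in coordinates with U = (0, 0), G = (1, 0), X = (0, 1), H = (1, -2).
1. S is the midpoint of GH ⇒ S = (1, -1)
2. C is the midpoint of XH ⇒ C = (1/2, -1/2)
3. L lies on line SH with SL:LH = 3:4 ⇒ L = (1, -10/7)
2·[CSL] = -3/14, 2·[UCH] = -1/2
[CSL]:[UCH] = -3/14:-1/2 = 3/7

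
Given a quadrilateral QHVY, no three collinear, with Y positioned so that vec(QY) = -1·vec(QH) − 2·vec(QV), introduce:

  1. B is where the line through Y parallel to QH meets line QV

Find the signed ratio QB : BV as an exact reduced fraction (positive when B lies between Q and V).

Choose coordinates Q = (0, 0), H = (1, 0), V = (0, 1), Y = (-1, -2).
1. B is where the line through Y parallel to QH meets line QV ⇒ B = (0, -2)
B = Q + t·(V−Q) with t = -2, so QB:BV = t:(1−t) = -2:3

QB:BV = -2/3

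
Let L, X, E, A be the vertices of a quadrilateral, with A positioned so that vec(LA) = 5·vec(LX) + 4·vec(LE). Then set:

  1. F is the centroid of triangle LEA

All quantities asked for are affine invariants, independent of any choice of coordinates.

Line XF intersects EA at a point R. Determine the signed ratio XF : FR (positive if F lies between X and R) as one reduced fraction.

XF:FR = 19/5

Assign L = (0, 0), X = (1, 0), E = (0, 1), A = (5, 4) — the answer is frame-independent, so this choice is without loss of generality.
1. F is the centroid of triangle LEA ⇒ F = (5/3, 5/3)
line XF meets EA at R = (35/19, 40/19)
F = X + t·(R−X) with t = 19/24, so XF:FR = 19/24:5/24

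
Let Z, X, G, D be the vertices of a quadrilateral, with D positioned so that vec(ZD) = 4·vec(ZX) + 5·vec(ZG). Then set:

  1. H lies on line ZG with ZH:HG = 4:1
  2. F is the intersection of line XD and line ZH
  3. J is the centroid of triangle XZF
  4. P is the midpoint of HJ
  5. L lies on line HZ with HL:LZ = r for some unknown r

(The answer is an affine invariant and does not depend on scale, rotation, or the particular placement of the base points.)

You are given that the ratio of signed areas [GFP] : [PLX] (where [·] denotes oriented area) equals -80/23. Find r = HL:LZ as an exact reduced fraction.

Choose coordinates Z = (0, 0), X = (1, 0), G = (0, 1), D = (4, 5).
1. H lies on line ZG with ZH:HG = 4:1 ⇒ H = (0, 4/5)
2. F is the intersection of line XD and line ZH ⇒ F = (0, -5/3)
3. J is the centroid of triangle XZF ⇒ J = (1/3, -5/9)
4. P is the midpoint of HJ ⇒ P = (1/6, 11/90)
5. With HL:LZ = r, write λ = r/(r+1) so L = H + λ·(Z−H); L is affine-linear in λ
Every point depending on L is an affine combination of L and λ-independent points, so each such coordinate is linear in λ; the λ² term in each signed area is a multiple of (Z−H)×(Z−H) = 0, so 2·[GFP] and 2·[PLX] are each linear in λ. Evaluating at λ=0 and λ=1:
  2·[GFP] = 4/9,   2·[PLX] = 2/3·λ − 49/90
So [GFP]:[PLX] = (4/9) / (2/3·λ − 49/90). Setting this equal to -80/23:
  4/9 = -80/23·(2/3·λ − 49/90)  ⇒  λ = 5/8
Then r = λ/(1−λ) = (5/8)/(3/8) = 5/3. Check: with r = 5/3, L = (0, 3/10) and [GFP]:[PLX] = -80/23 as required.

r = 5/3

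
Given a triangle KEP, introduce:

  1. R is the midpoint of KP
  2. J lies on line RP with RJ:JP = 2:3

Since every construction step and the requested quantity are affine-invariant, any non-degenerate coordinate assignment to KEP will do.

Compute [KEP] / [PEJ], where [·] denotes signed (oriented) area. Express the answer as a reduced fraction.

Choose coordinates K = (0, 0), E = (1, 0), P = (0, 1).
1. R is the midpoint of KP ⇒ R = (0, 1/2)
2. J lies on line RP with RJ:JP = 2:3 ⇒ J = (0, 7/10)
2·[KEP] = 1, 2·[PEJ] = -3/10
[KEP]:[PEJ] = 1:-3/10 = -10/3

[KEP]:[PEJ] = -10/3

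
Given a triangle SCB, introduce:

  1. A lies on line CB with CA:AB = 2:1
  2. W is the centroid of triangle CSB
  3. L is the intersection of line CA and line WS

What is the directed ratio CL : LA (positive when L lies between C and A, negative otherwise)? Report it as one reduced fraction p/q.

CL:LA = 3

Assign S = (0, 0), C = (1, 0), B = (0, 1) — the answer is frame-independent, so this choice is without loss of generality.
1. A lies on line CB with CA:AB = 2:1 ⇒ A = (1/3, 2/3)
2. W is the centroid of triangle CSB ⇒ W = (1/3, 1/3)
3. L is the intersection of line CA and line WS ⇒ L = (1/2, 1/2)
L = C + t·(A−C) with t = 3/4, so CL:LA = t:(1−t) = 3/4:1/4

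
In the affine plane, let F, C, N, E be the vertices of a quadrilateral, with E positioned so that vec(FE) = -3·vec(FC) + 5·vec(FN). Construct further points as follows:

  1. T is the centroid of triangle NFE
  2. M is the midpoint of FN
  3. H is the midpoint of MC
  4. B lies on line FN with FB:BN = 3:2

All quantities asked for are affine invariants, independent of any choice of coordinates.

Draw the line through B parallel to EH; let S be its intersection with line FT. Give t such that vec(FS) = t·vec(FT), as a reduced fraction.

Assign F = (0, 0), C = (1, 0), N = (0, 1), E = (-3, 5) — the answer is frame-independent, so this choice is without loss of generality.
1. T is the centroid of triangle NFE ⇒ T = (-1, 2)
2. M is the midpoint of FN ⇒ M = (0, 1/2)
3. H is the midpoint of MC ⇒ H = (1/2, 1/4)
4. B lies on line FN with FB:BN = 3:2 ⇒ B = (0, 3/5)
through B parallel to EH: direction (7/2, -19/4); meets FT at S = (-14/15, 28/15)
S = F + t·(T−F) with t = 14/15

t = 14/15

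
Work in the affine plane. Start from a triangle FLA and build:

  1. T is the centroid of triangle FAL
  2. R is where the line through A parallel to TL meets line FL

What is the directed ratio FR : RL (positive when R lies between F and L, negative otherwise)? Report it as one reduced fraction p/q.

FR:RL = -2

Work in coordinates with F = (0, 0), L = (1, 0), A = (0, 1).
1. T is the centroid of triangle FAL ⇒ T = (1/3, 1/3)
2. R is where the line through A parallel to TL meets line FL ⇒ R = (2, 0)
R = F + t·(L−F) with t = 2, so FR:RL = t:(1−t) = 2:-1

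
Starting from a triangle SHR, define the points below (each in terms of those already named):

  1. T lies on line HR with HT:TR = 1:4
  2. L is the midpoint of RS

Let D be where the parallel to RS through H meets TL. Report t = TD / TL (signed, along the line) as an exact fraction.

t = -1/4

Choose coordinates S = (0, 0), H = (1, 0), R = (0, 1).
1. T lies on line HR with HT:TR = 1:4 ⇒ T = (4/5, 1/5)
2. L is the midpoint of RS ⇒ L = (0, 1/2)
through H parallel to RS: direction (0, -1); meets TL at D = (1, 1/8)
D = T + t·(L−T) with t = -1/4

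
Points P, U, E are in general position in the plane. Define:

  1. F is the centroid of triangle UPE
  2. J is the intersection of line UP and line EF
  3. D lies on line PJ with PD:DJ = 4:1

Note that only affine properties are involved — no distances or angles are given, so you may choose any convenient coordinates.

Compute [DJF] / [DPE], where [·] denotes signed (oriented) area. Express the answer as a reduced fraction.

Set P = (0, 0), U = (1, 0), E = (0, 1); any affine frame gives the same invariant.
1. F is the centroid of triangle UPE ⇒ F = (1/3, 1/3)
2. J is the intersection of line UP and line EF ⇒ J = (1/2, 0)
3. D lies on line PJ with PD:DJ = 4:1 ⇒ D = (2/5, 0)
2·[DJF] = 1/30, 2·[DPE] = -2/5
[DJF]:[DPE] = 1/30:-2/5 = -1/12

[DJF]:[DPE] = -1/12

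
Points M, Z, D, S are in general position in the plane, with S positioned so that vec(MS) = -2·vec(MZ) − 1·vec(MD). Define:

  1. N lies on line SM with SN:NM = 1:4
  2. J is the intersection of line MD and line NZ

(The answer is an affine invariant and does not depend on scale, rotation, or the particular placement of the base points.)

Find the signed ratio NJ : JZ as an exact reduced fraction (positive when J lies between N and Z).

Assign M = (0, 0), Z = (1, 0), D = (0, 1), S = (-2, -1) — the answer is frame-independent, so this choice is without loss of generality.
1. N lies on line SM with SN:NM = 1:4 ⇒ N = (-8/5, -4/5)
2. J is the intersection of line MD and line NZ ⇒ J = (0, -4/13)
J = N + t·(Z−N) with t = 8/13, so NJ:JZ = t:(1−t) = 8/13:5/13

NJ:JZ = 8/5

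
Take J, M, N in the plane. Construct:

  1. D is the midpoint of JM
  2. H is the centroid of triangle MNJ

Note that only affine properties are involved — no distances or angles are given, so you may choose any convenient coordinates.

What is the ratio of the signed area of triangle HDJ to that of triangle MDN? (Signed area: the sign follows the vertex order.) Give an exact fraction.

[HDJ]:[MDN] = 1/3

Choose coordinates J = (0, 0), M = (1, 0), N = (0, 1).
1. D is the midpoint of JM ⇒ D = (1/2, 0)
2. H is the centroid of triangle MNJ ⇒ H = (1/3, 1/3)
2·[HDJ] = -1/6, 2·[MDN] = -1/2
[HDJ]:[MDN] = -1/6:-1/2 = 1/3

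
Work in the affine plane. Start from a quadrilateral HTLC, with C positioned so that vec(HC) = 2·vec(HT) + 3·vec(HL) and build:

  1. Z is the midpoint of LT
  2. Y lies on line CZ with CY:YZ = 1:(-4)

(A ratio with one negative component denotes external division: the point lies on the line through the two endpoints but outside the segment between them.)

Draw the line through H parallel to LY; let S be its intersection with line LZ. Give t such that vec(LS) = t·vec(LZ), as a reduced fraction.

t = 15/16

Set H = (0, 0), T = (1, 0), L = (0, 1), C = (2, 3); any affine frame gives the same invariant.
1. Z is the midpoint of LT ⇒ Z = (1/2, 1/2)
2. Y lies on line CZ with CY:YZ = 1:(-4) ⇒ Y = (5/2, 23/6)
through H parallel to LY: direction (5/2, 17/6); meets LZ at S = (15/32, 17/32)
S = L + t·(Z−L) with t = 15/16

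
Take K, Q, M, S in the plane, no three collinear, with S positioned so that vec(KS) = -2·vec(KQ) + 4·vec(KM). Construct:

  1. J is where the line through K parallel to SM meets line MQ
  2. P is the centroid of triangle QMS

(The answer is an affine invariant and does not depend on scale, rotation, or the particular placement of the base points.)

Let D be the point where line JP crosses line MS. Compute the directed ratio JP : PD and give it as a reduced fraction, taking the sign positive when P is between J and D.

Assign K = (0, 0), Q = (1, 0), M = (0, 1), S = (-2, 4) — the answer is frame-independent, so this choice is without loss of generality.
1. J is where the line through K parallel to SM meets line MQ ⇒ J = (-2, 3)
2. P is the centroid of triangle QMS ⇒ P = (-1/3, 5/3)
line JP meets MS at D = (-4/7, 13/7)
P = J + t·(D−J) with t = 7/6, so JP:PD = 7/6:-1/6

JP:PD = -7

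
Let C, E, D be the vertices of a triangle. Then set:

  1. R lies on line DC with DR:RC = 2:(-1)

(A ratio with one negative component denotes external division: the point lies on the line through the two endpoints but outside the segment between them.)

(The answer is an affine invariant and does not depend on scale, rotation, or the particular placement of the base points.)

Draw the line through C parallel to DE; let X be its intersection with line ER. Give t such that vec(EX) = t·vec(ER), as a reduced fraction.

t = 1/2

Assign C = (0, 0), E = (1, 0), D = (0, 1) — the answer is frame-independent, so this choice is without loss of generality.
1. R lies on line DC with DR:RC = 2:(-1) ⇒ R = (0, -1)
through C parallel to DE: direction (1, -1); meets ER at X = (1/2, -1/2)
X = E + t·(R−E) with t = 1/2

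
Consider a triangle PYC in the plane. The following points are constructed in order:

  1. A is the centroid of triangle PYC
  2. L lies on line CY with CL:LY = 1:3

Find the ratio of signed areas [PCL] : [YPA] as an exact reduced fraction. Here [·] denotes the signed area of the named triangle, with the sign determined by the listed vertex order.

[PCL]:[YPA] = 3/4

Assign P = (0, 0), Y = (1, 0), C = (0, 1) — the answer is frame-independent, so this choice is without loss of generality.
1. A is the centroid of triangle PYC ⇒ A = (1/3, 1/3)
2. L lies on line CY with CL:LY = 1:3 ⇒ L = (1/4, 3/4)
2·[PCL] = -1/4, 2·[YPA] = -1/3
[PCL]:[YPA] = -1/4:-1/3 = 3/4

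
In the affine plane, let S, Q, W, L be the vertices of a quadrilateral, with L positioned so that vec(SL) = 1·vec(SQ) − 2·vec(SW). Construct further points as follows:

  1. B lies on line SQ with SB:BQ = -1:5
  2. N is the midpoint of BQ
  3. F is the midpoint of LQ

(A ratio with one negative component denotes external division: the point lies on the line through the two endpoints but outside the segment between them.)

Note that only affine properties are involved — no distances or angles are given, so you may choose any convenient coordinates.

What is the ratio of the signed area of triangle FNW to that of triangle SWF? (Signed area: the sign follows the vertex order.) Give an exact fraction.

Choose coordinates S = (0, 0), Q = (1, 0), W = (0, 1), L = (1, -2).
1. B lies on line SQ with SB:BQ = -1:5 ⇒ B = (-1/4, 0)
2. N is the midpoint of BQ ⇒ N = (3/8, 0)
3. F is the midpoint of LQ ⇒ F = (1, -1)
2·[FNW] = -1/4, 2·[SWF] = -1
[FNW]:[SWF] = -1/4:-1 = 1/4

[FNW]:[SWF] = 1/4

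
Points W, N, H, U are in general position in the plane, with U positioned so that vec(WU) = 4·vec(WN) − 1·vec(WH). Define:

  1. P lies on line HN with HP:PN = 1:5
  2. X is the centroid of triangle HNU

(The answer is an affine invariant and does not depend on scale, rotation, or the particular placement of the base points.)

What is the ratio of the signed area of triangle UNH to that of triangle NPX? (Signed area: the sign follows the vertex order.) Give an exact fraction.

[UNH]:[NPX] = 18/5

Choose coordinates W = (0, 0), N = (1, 0), H = (0, 1), U = (4, -1).
1. P lies on line HN with HP:PN = 1:5 ⇒ P = (1/6, 5/6)
2. X is the centroid of triangle HNU ⇒ X = (5/3, 0)
2·[UNH] = -2, 2·[NPX] = -5/9
[UNH]:[NPX] = -2:-5/9 = 18/5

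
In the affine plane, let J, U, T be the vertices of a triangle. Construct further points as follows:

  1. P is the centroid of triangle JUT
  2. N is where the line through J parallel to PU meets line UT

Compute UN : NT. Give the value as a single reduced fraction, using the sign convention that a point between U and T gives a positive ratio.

Set J = (0, 0), U = (1, 0), T = (0, 1); any affine frame gives the same invariant.
1. P is the centroid of triangle JUT ⇒ P = (1/3, 1/3)
2. N is where the line through J parallel to PU meets line UT ⇒ N = (2, -1)
N = U + t·(T−U) with t = -1, so UN:NT = t:(1−t) = -1:2

UN:NT = -1/2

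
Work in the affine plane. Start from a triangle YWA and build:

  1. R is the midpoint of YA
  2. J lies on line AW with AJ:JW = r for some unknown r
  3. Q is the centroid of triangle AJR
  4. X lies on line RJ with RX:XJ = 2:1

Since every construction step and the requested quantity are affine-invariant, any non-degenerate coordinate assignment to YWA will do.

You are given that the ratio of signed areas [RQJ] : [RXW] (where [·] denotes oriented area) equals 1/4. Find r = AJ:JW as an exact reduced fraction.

Work in coordinates with Y = (0, 0), W = (1, 0), A = (0, 1).
1. R is the midpoint of YA ⇒ R = (0, 1/2)
2. With AJ:JW = r, write λ = r/(r+1) so J = A + λ·(W−A); J is affine-linear in λ
3. Q is the centroid of triangle AJR ⇒ Q is an affine combination of earlier points and hence also affine-linear in λ
4. X lies on line RJ with RX:XJ = 2:1 ⇒ X is an affine combination of earlier points and hence also affine-linear in λ
Every point depending on J is an affine combination of J and λ-independent points, so each such coordinate is linear in λ; the λ² term in each signed area is a multiple of (W−A)×(W−A) = 0, so 2·[RQJ] and 2·[RXW] are each linear in λ. Evaluating at λ=0 and λ=1:
  2·[RQJ] = -1/6·λ,   2·[RXW] = 1/3·λ − 1/3
So [RQJ]:[RXW] = (-1/6·λ) / (1/3·λ − 1/3). Setting this equal to 1/4:
  -1/6·λ = 1/4·(1/3·λ − 1/3)  ⇒  λ = 1/3
Then r = λ/(1−λ) = (1/3)/(2/3) = 1/2. Check: with r = 1/2, J = (1/3, 2/3) and [RQJ]:[RXW] = 1/4 as required.

r = 1/2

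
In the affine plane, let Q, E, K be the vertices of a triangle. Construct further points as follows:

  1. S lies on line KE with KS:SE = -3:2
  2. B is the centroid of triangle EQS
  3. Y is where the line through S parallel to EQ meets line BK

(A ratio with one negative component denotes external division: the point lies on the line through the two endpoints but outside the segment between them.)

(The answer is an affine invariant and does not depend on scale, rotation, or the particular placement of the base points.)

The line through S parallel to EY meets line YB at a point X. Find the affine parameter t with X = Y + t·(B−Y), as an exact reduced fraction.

Assign Q = (0, 0), E = (1, 0), K = (0, 1) — the answer is frame-independent, so this choice is without loss of generality.
1. S lies on line KE with KS:SE = -3:2 ⇒ S = (3, -2)
2. B is the centroid of triangle EQS ⇒ B = (4/3, -2/3)
3. Y is where the line through S parallel to EQ meets line BK ⇒ Y = (12/5, -2)
through S parallel to EY: direction (7/5, -2); meets YB at X = (36/5, -8)
X = Y + t·(B−Y) with t = -9/2

t = -9/2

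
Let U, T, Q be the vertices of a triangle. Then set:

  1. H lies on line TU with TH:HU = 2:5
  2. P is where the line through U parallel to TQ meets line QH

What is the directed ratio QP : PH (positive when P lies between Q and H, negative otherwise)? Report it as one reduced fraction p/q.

QP:PH = -7/5

Choose coordinates U = (0, 0), T = (1, 0), Q = (0, 1).
1. H lies on line TU with TH:HU = 2:5 ⇒ H = (5/7, 0)
2. P is where the line through U parallel to TQ meets line QH ⇒ P = (5/2, -5/2)
P = Q + t·(H−Q) with t = 7/2, so QP:PH = t:(1−t) = 7/2:-5/2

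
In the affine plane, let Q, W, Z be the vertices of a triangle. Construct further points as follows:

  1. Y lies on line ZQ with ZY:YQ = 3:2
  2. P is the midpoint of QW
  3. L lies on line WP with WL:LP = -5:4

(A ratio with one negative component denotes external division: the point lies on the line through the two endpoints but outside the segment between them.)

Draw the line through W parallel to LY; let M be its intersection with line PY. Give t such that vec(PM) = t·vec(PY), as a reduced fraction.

Work in coordinates with Q = (0, 0), W = (1, 0), Z = (0, 1).
1. Y lies on line ZQ with ZY:YQ = 3:2 ⇒ Y = (0, 2/5)
2. P is the midpoint of QW ⇒ P = (1/2, 0)
3. L lies on line WP with WL:LP = -5:4 ⇒ L = (-3/2, 0)
through W parallel to LY: direction (3/2, 2/5); meets PY at M = (5/8, -1/10)
M = P + t·(Y−P) with t = -1/4

t = -1/4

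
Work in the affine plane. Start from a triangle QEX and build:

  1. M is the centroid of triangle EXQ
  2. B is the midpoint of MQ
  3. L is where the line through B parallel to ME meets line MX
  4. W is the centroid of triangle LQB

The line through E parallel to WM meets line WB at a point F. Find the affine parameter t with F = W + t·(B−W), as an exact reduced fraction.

t = -8

Set Q = (0, 0), E = (1, 0), X = (0, 1); any affine frame gives the same invariant.
1. M is the centroid of triangle EXQ ⇒ M = (1/3, 1/3)
2. B is the midpoint of MQ ⇒ B = (1/6, 1/6)
3. L is where the line through B parallel to ME meets line MX ⇒ L = (1/2, 0)
4. W is the centroid of triangle LQB ⇒ W = (2/9, 1/18)
through E parallel to WM: direction (1/9, 5/18); meets WB at F = (2/3, -5/6)
F = W + t·(B−W) with t = -8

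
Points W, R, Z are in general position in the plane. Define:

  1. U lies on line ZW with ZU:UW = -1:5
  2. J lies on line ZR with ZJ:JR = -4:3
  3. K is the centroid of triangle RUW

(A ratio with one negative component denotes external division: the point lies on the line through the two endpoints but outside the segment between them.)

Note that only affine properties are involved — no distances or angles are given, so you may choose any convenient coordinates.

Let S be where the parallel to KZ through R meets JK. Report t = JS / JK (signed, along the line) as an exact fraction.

t = 3/4

Work in coordinates with W = (0, 0), R = (1, 0), Z = (0, 1).
1. U lies on line ZW with ZU:UW = -1:5 ⇒ U = (0, 5/4)
2. J lies on line ZR with ZJ:JR = -4:3 ⇒ J = (4, -3)
3. K is the centroid of triangle RUW ⇒ K = (1/3, 5/12)
through R parallel to KZ: direction (-1/3, 7/12); meets JK at S = (5/4, -7/16)
S = J + t·(K−J) with t = 3/4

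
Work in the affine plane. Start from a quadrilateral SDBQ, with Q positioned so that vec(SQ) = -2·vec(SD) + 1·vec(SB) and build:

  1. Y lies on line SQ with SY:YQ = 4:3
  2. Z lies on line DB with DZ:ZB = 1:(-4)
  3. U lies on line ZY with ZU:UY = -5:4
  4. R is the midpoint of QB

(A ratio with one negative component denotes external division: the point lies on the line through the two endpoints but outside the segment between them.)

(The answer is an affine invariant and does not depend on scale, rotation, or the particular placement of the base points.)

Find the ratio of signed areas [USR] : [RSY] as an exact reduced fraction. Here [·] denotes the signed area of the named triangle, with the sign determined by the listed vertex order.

[USR]:[RSY] = -12

Set S = (0, 0), D = (1, 0), B = (0, 1), Q = (-2, 1); any affine frame gives the same invariant.
1. Y lies on line SQ with SY:YQ = 4:3 ⇒ Y = (-8/7, 4/7)
2. Z lies on line DB with DZ:ZB = 1:(-4) ⇒ Z = (4/3, -1/3)
3. U lies on line ZY with ZU:UY = -5:4 ⇒ U = (-232/21, 88/21)
4. R is the midpoint of QB ⇒ R = (-1, 1)
2·[USR] = 48/7, 2·[RSY] = -4/7
[USR]:[RSY] = 48/7:-4/7 = -12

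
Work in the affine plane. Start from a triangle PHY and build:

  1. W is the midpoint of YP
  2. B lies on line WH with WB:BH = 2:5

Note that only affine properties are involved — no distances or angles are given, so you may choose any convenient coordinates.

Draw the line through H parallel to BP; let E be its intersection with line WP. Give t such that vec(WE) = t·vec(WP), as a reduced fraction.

t = 7/2

Work in coordinates with P = (0, 0), H = (1, 0), Y = (0, 1).
1. W is the midpoint of YP ⇒ W = (0, 1/2)
2. B lies on line WH with WB:BH = 2:5 ⇒ B = (2/7, 5/14)
through H parallel to BP: direction (-2/7, -5/14); meets WP at E = (0, -5/4)
E = W + t·(P−W) with t = 7/2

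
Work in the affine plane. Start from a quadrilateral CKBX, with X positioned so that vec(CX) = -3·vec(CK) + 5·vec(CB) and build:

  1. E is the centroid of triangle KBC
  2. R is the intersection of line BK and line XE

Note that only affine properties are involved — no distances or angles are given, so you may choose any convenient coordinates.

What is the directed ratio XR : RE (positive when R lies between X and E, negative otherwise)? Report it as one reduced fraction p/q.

XR:RE = 3

Work in coordinates with C = (0, 0), K = (1, 0), B = (0, 1), X = (-3, 5).
1. E is the centroid of triangle KBC ⇒ E = (1/3, 1/3)
2. R is the intersection of line BK and line XE ⇒ R = (-1/2, 3/2)
R = X + t·(E−X) with t = 3/4, so XR:RE = t:(1−t) = 3/4:1/4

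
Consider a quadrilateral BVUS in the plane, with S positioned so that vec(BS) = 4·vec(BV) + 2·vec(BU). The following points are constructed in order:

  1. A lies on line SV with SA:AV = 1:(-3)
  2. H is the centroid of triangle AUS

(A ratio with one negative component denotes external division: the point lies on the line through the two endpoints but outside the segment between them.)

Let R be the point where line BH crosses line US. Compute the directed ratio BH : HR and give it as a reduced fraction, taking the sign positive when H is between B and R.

BH:HR = -29/5

Work in coordinates with B = (0, 0), V = (1, 0), U = (0, 1), S = (4, 2).
1. A lies on line SV with SA:AV = 1:(-3) ⇒ A = (11/2, 3)
2. H is the centroid of triangle AUS ⇒ H = (19/6, 2)
line BH meets US at R = (76/29, 48/29)
H = B + t·(R−B) with t = 29/24, so BH:HR = 29/24:-5/24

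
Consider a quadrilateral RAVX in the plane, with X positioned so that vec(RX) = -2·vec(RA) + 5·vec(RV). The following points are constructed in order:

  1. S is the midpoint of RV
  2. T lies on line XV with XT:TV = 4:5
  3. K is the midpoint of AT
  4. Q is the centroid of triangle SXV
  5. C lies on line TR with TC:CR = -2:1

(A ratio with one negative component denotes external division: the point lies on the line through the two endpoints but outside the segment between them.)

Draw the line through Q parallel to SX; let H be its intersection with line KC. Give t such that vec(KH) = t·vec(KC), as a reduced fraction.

t = 59/159

Work in coordinates with R = (0, 0), A = (1, 0), V = (0, 1), X = (-2, 5).
1. S is the midpoint of RV ⇒ S = (0, 1/2)
2. T lies on line XV with XT:TV = 4:5 ⇒ T = (-10/9, 29/9)
3. K is the midpoint of AT ⇒ K = (-1/18, 29/18)
4. Q is the centroid of triangle SXV ⇒ Q = (-2/3, 13/6)
5. C lies on line TR with TC:CR = -2:1 ⇒ C = (10/9, -29/9)
through Q parallel to SX: direction (-2, 9/2); meets KC at H = (20/53, -29/159)
H = K + t·(C−K) with t = 59/159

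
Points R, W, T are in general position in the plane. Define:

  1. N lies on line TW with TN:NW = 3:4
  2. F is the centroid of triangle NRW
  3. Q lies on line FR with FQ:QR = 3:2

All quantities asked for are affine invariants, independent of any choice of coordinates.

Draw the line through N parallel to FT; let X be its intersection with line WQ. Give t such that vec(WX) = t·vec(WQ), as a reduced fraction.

t = 4/13

Set R = (0, 0), W = (1, 0), T = (0, 1); any affine frame gives the same invariant.
1. N lies on line TW with TN:NW = 3:4 ⇒ N = (3/7, 4/7)
2. F is the centroid of triangle NRW ⇒ F = (10/21, 4/21)
3. Q lies on line FR with FQ:QR = 3:2 ⇒ Q = (4/21, 8/105)
through N parallel to FT: direction (-10/21, 17/21); meets WQ at X = (205/273, 32/1365)
X = W + t·(Q−W) with t = 4/13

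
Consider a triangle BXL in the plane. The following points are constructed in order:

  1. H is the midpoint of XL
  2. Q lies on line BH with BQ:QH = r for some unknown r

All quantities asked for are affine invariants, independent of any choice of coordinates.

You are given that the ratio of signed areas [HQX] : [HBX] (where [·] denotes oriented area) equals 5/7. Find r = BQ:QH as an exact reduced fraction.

r = 2/5

Set B = (0, 0), X = (1, 0), L = (0, 1); any affine frame gives the same invariant.
1. H is the midpoint of XL ⇒ H = (1/2, 1/2)
2. With BQ:QH = r, write λ = r/(r+1) so Q = B + λ·(H−B); Q is affine-linear in λ
Every point depending on Q is an affine combination of Q and λ-independent points, so each such coordinate is linear in λ; the λ² term in each signed area is a multiple of (H−B)×(H−B) = 0, so 2·[HQX] and 2·[HBX] are each linear in λ. Evaluating at λ=0 and λ=1:
  2·[HQX] = -1/2·λ + 1/2,   2·[HBX] = 1/2
So [HQX]:[HBX] = (-1/2·λ + 1/2) / (1/2). Setting this equal to 5/7:
  -1/2·λ + 1/2 = 5/7·(1/2)  ⇒  λ = 2/7
Then r = λ/(1−λ) = (2/7)/(5/7) = 2/5. Check: with r = 2/5, Q = (1/7, 1/7) and [HQX]:[HBX] = 5/7 as required.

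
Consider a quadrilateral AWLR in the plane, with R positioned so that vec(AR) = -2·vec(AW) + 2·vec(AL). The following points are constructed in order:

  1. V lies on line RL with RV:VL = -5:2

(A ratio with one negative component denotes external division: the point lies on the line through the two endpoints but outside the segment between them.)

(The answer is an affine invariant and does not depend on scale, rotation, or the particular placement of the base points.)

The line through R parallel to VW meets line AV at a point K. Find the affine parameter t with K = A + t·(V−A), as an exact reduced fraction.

t = -4

Choose coordinates A = (0, 0), W = (1, 0), L = (0, 1), R = (-2, 2).
1. V lies on line RL with RV:VL = -5:2 ⇒ V = (4/3, 1/3)
through R parallel to VW: direction (-1/3, -1/3); meets AV at K = (-16/3, -4/3)
K = A + t·(V−A) with t = -4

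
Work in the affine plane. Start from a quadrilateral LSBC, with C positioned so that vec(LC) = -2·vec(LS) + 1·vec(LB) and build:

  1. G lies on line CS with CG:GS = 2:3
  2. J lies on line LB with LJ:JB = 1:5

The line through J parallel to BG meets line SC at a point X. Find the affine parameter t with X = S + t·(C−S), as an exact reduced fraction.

t = 4/15

Work in coordinates with L = (0, 0), S = (1, 0), B = (0, 1), C = (-2, 1).
1. G lies on line CS with CG:GS = 2:3 ⇒ G = (-4/5, 3/5)
2. J lies on line LB with LJ:JB = 1:5 ⇒ J = (0, 1/6)
through J parallel to BG: direction (-4/5, -2/5); meets SC at X = (1/5, 4/15)
X = S + t·(C−S) with t = 4/15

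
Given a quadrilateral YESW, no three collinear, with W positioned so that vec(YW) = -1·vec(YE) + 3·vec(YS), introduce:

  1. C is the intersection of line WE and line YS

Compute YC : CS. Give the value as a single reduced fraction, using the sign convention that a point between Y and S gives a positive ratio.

YC:CS = -3

Work in coordinates with Y = (0, 0), E = (1, 0), S = (0, 1), W = (-1, 3).
1. C is the intersection of line WE and line YS ⇒ C = (0, 3/2)
C = Y + t·(S−Y) with t = 3/2, so YC:CS = t:(1−t) = 3/2:-1/2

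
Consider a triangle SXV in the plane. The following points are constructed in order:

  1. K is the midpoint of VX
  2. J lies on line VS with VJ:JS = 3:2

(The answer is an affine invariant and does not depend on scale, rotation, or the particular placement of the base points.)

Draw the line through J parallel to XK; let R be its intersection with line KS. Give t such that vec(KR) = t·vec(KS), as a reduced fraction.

t = 3/5

Assign S = (0, 0), X = (1, 0), V = (0, 1) — the answer is frame-independent, so this choice is without loss of generality.
1. K is the midpoint of VX ⇒ K = (1/2, 1/2)
2. J lies on line VS with VJ:JS = 3:2 ⇒ J = (0, 2/5)
through J parallel to XK: direction (-1/2, 1/2); meets KS at R = (1/5, 1/5)
R = K + t·(S−K) with t = 3/5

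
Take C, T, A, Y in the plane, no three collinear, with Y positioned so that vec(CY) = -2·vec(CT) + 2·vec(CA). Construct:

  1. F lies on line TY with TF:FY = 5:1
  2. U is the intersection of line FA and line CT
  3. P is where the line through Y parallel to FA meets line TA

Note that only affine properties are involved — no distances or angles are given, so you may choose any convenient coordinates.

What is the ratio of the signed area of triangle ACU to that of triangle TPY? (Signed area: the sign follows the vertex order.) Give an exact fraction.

[ACU]:[TPY] = 15/8

Choose coordinates C = (0, 0), T = (1, 0), A = (0, 1), Y = (-2, 2).
1. F lies on line TY with TF:FY = 5:1 ⇒ F = (-3/2, 5/3)
2. U is the intersection of line FA and line CT ⇒ U = (9/4, 0)
3. P is where the line through Y parallel to FA meets line TA ⇒ P = (-1/5, 6/5)
2·[ACU] = 9/4, 2·[TPY] = 6/5
[ACU]:[TPY] = 9/4:6/5 = 15/8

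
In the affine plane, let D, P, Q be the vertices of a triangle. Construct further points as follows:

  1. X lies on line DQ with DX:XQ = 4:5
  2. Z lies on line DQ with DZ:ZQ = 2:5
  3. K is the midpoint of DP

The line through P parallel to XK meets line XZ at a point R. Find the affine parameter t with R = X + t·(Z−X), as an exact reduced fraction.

t = -14/5

Assign D = (0, 0), P = (1, 0), Q = (0, 1) — the answer is frame-independent, so this choice is without loss of generality.
1. X lies on line DQ with DX:XQ = 4:5 ⇒ X = (0, 4/9)
2. Z lies on line DQ with DZ:ZQ = 2:5 ⇒ Z = (0, 2/7)
3. K is the midpoint of DP ⇒ K = (1/2, 0)
through P parallel to XK: direction (1/2, -4/9); meets XZ at R = (0, 8/9)
R = X + t·(Z−X) with t = -14/5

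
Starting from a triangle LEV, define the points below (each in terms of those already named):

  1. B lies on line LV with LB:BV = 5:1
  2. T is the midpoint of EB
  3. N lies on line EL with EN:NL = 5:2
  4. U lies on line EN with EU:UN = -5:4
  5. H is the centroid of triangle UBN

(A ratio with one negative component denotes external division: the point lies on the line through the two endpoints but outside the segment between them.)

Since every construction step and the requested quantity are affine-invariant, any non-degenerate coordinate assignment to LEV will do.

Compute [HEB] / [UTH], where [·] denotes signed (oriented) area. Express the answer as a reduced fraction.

Set L = (0, 0), E = (1, 0), V = (0, 1); any affine frame gives the same invariant.
1. B lies on line LV with LB:BV = 5:1 ⇒ B = (0, 5/6)
2. T is the midpoint of EB ⇒ T = (1/2, 5/12)
3. N lies on line EL with EN:NL = 5:2 ⇒ N = (2/7, 0)
4. U lies on line EN with EU:UN = -5:4 ⇒ U = (-18/7, 0)
5. H is the centroid of triangle UBN ⇒ H = (-16/21, 5/18)
2·[HEB] = 25/21, 2·[UTH] = 25/252
[HEB]:[UTH] = 25/21:25/252 = 12

[HEB]:[UTH] = 12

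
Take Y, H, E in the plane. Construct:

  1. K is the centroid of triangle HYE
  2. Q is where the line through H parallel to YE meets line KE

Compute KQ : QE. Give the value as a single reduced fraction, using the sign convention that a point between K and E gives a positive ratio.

KQ:QE = -2/3

Choose coordinates Y = (0, 0), H = (1, 0), E = (0, 1).
1. K is the centroid of triangle HYE ⇒ K = (1/3, 1/3)
2. Q is where the line through H parallel to YE meets line KE ⇒ Q = (1, -1)
Q = K + t·(E−K) with t = -2, so KQ:QE = t:(1−t) = -2:3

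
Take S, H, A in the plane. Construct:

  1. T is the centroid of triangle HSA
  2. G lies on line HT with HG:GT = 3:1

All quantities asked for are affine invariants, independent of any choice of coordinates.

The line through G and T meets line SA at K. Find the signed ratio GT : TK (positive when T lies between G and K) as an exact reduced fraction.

Work in coordinates with S = (0, 0), H = (1, 0), A = (0, 1).
1. T is the centroid of triangle HSA ⇒ T = (1/3, 1/3)
2. G lies on line HT with HG:GT = 3:1 ⇒ G = (1/2, 1/4)
line GT meets SA at K = (0, 1/2)
T = G + t·(K−G) with t = 1/3, so GT:TK = 1/3:2/3

GT:TK = 1/2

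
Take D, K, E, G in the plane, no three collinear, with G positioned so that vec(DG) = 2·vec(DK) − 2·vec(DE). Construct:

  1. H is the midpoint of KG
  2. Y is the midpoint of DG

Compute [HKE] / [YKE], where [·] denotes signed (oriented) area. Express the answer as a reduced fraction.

Work in coordinates with D = (0, 0), K = (1, 0), E = (0, 1), G = (2, -2).
1. H is the midpoint of KG ⇒ H = (3/2, -1)
2. Y is the midpoint of DG ⇒ Y = (1, -1)
2·[HKE] = 1/2, 2·[YKE] = 1
[HKE]:[YKE] = 1/2:1 = 1/2

[HKE]:[YKE] = 1/2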